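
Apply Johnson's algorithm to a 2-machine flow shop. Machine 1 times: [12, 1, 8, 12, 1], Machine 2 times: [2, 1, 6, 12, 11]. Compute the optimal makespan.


Apply Johnson's rule:
  Group 1 (a <= b): [(2, 1, 1), (5, 1, 11), (4, 12, 12)]
  Group 2 (a > b): [(3, 8, 6), (1, 12, 2)]
Optimal job order: [2, 5, 4, 3, 1]
Schedule:
  Job 2: M1 done at 1, M2 done at 2
  Job 5: M1 done at 2, M2 done at 13
  Job 4: M1 done at 14, M2 done at 26
  Job 3: M1 done at 22, M2 done at 32
  Job 1: M1 done at 34, M2 done at 36
Makespan = 36

36


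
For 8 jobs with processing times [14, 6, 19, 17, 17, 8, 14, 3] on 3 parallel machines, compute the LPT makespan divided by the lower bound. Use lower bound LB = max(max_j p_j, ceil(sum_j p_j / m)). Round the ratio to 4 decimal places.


LPT order: [19, 17, 17, 14, 14, 8, 6, 3]
Machine loads after assignment: [33, 34, 31]
LPT makespan = 34
Lower bound = max(max_job, ceil(total/3)) = max(19, 33) = 33
Ratio = 34 / 33 = 1.0303

1.0303


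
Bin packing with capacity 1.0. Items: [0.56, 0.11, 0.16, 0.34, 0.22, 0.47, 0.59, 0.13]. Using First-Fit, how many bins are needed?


Place items sequentially using First-Fit:
  Item 0.56 -> new Bin 1
  Item 0.11 -> Bin 1 (now 0.67)
  Item 0.16 -> Bin 1 (now 0.83)
  Item 0.34 -> new Bin 2
  Item 0.22 -> Bin 2 (now 0.56)
  Item 0.47 -> new Bin 3
  Item 0.59 -> new Bin 4
  Item 0.13 -> Bin 1 (now 0.96)
Total bins used = 4

4


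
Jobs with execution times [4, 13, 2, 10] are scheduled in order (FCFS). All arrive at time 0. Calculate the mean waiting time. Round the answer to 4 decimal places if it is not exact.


FCFS order (as given): [4, 13, 2, 10]
Waiting times:
  Job 1: wait = 0
  Job 2: wait = 4
  Job 3: wait = 17
  Job 4: wait = 19
Sum of waiting times = 40
Average waiting time = 40/4 = 10.0

10.0


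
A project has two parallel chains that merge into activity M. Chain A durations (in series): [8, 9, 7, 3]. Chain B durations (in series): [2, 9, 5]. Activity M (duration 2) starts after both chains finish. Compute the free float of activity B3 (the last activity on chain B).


ES(B3) = sum of predecessors on chain B = 11
EF(B3) = ES + duration = 11 + 5 = 16
Successor of B3 is M. ES(M) = max(sum(A), sum(B)) = max(27, 16) = 27
Free float = ES(successor) - EF(current) = 27 - 16 = 11

11


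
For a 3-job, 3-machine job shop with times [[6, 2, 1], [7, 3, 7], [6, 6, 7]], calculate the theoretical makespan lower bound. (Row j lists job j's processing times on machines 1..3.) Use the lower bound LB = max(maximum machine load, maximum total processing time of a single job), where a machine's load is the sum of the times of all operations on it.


Machine loads:
  Machine 1: 6 + 7 + 6 = 19
  Machine 2: 2 + 3 + 6 = 11
  Machine 3: 1 + 7 + 7 = 15
Max machine load = 19
Job totals:
  Job 1: 9
  Job 2: 17
  Job 3: 19
Max job total = 19
Lower bound = max(19, 19) = 19

19


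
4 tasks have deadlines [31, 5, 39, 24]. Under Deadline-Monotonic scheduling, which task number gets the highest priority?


Sort tasks by relative deadline (ascending):
  Task 2: deadline = 5
  Task 4: deadline = 24
  Task 1: deadline = 31
  Task 3: deadline = 39
Priority order (highest first): [2, 4, 1, 3]
Highest priority task = 2

2


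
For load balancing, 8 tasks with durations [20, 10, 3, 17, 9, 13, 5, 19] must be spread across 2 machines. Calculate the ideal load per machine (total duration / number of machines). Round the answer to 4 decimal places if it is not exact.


Total processing time = 20 + 10 + 3 + 17 + 9 + 13 + 5 + 19 = 96
Number of machines = 2
Ideal balanced load = 96 / 2 = 48.0

48.0


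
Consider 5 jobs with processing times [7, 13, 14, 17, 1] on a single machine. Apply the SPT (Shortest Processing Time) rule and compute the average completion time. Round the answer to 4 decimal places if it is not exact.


Sort jobs by processing time (SPT order): [1, 7, 13, 14, 17]
Compute completion times sequentially:
  Job 1: processing = 1, completes at 1
  Job 2: processing = 7, completes at 8
  Job 3: processing = 13, completes at 21
  Job 4: processing = 14, completes at 35
  Job 5: processing = 17, completes at 52
Sum of completion times = 117
Average completion time = 117/5 = 23.4

23.4


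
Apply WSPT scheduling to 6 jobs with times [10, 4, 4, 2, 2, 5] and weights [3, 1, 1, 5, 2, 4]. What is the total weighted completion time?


Compute p/w ratios and sort ascending (WSPT): [(2, 5), (2, 2), (5, 4), (10, 3), (4, 1), (4, 1)]
Compute weighted completion times:
  Job (p=2,w=5): C=2, w*C=5*2=10
  Job (p=2,w=2): C=4, w*C=2*4=8
  Job (p=5,w=4): C=9, w*C=4*9=36
  Job (p=10,w=3): C=19, w*C=3*19=57
  Job (p=4,w=1): C=23, w*C=1*23=23
  Job (p=4,w=1): C=27, w*C=1*27=27
Total weighted completion time = 161

161


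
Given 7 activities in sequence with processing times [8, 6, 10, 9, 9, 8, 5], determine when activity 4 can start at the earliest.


Activity 4 starts after activities 1 through 3 complete.
Predecessor durations: [8, 6, 10]
ES = 8 + 6 + 10 = 24

24


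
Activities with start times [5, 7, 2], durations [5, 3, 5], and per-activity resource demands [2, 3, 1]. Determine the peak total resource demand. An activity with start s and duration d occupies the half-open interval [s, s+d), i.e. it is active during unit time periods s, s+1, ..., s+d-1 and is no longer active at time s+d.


Each activity i is active on [start_i, start_i + duration_i).
Compute total resource usage per time slot:
  t=0: active resources = [], total = 0
  t=1: active resources = [], total = 0
  t=2: active resources = [1], total = 1
  t=3: active resources = [1], total = 1
  t=4: active resources = [1], total = 1
  t=5: active resources = [2, 1], total = 3
  t=6: active resources = [2, 1], total = 3
  t=7: active resources = [2, 3], total = 5
  t=8: active resources = [2, 3], total = 5
  t=9: active resources = [2, 3], total = 5
Peak resource demand = 5

5


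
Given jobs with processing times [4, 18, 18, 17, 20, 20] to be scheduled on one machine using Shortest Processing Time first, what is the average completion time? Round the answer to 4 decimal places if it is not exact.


Sort jobs by processing time (SPT order): [4, 17, 18, 18, 20, 20]
Compute completion times sequentially:
  Job 1: processing = 4, completes at 4
  Job 2: processing = 17, completes at 21
  Job 3: processing = 18, completes at 39
  Job 4: processing = 18, completes at 57
  Job 5: processing = 20, completes at 77
  Job 6: processing = 20, completes at 97
Sum of completion times = 295
Average completion time = 295/6 = 49.1667

49.1667


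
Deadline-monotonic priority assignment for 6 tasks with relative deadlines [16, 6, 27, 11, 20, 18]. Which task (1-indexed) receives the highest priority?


Sort tasks by relative deadline (ascending):
  Task 2: deadline = 6
  Task 4: deadline = 11
  Task 1: deadline = 16
  Task 6: deadline = 18
  Task 5: deadline = 20
  Task 3: deadline = 27
Priority order (highest first): [2, 4, 1, 6, 5, 3]
Highest priority task = 2

2


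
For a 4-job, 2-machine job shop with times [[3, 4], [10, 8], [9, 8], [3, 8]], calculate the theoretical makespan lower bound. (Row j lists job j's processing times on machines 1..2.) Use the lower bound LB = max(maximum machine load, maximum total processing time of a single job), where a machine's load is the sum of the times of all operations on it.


Machine loads:
  Machine 1: 3 + 10 + 9 + 3 = 25
  Machine 2: 4 + 8 + 8 + 8 = 28
Max machine load = 28
Job totals:
  Job 1: 7
  Job 2: 18
  Job 3: 17
  Job 4: 11
Max job total = 18
Lower bound = max(28, 18) = 28

28


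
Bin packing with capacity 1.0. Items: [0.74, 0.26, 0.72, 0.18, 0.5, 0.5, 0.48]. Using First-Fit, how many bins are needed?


Place items sequentially using First-Fit:
  Item 0.74 -> new Bin 1
  Item 0.26 -> Bin 1 (now 1.0)
  Item 0.72 -> new Bin 2
  Item 0.18 -> Bin 2 (now 0.9)
  Item 0.5 -> new Bin 3
  Item 0.5 -> Bin 3 (now 1.0)
  Item 0.48 -> new Bin 4
Total bins used = 4

4


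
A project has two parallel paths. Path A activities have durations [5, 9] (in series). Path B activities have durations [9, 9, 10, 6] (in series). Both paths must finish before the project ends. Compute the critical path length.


Path A total = 5 + 9 = 14
Path B total = 9 + 9 + 10 + 6 = 34
Critical path = longest path = max(14, 34) = 34

34


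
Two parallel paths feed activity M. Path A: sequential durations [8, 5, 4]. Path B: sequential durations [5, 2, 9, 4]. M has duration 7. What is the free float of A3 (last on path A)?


ES(A3) = sum of predecessors on chain A = 13
EF(A3) = ES + duration = 13 + 4 = 17
Successor of A3 is M. ES(M) = max(sum(A), sum(B)) = max(17, 20) = 20
Free float = ES(successor) - EF(current) = 20 - 17 = 3

3


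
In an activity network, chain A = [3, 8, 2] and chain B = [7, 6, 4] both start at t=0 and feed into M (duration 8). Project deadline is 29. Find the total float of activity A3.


Forward pass: ES(A3) = sum of predecessors on chain A = 11
EF = ES + duration = 11 + 2 = 13
Backward pass: LF(M) = deadline = 29; LS(M) = 29 - 8 = 21
LF(A3) = LS(M) - sum(successors on chain A) = 21 - 0 = 21
LS = LF - duration = 21 - 2 = 19
Total float = LS - ES = 19 - 11 = 8

8


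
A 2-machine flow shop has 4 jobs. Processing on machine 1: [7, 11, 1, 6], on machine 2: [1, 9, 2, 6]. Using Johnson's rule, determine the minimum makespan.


Apply Johnson's rule:
  Group 1 (a <= b): [(3, 1, 2), (4, 6, 6)]
  Group 2 (a > b): [(2, 11, 9), (1, 7, 1)]
Optimal job order: [3, 4, 2, 1]
Schedule:
  Job 3: M1 done at 1, M2 done at 3
  Job 4: M1 done at 7, M2 done at 13
  Job 2: M1 done at 18, M2 done at 27
  Job 1: M1 done at 25, M2 done at 28
Makespan = 28

28


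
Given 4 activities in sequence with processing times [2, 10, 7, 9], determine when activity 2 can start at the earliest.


Activity 2 starts after activities 1 through 1 complete.
Predecessor durations: [2]
ES = 2 = 2

2


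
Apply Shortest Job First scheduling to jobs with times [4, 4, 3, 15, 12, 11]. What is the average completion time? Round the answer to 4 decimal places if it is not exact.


SJF order (ascending): [3, 4, 4, 11, 12, 15]
Completion times:
  Job 1: burst=3, C=3
  Job 2: burst=4, C=7
  Job 3: burst=4, C=11
  Job 4: burst=11, C=22
  Job 5: burst=12, C=34
  Job 6: burst=15, C=49
Average completion = 126/6 = 21.0

21.0


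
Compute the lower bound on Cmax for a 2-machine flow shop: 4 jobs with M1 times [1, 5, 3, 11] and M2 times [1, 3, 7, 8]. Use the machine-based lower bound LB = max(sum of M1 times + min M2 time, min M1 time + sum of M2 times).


LB1 = sum(M1 times) + min(M2 times) = 20 + 1 = 21
LB2 = min(M1 times) + sum(M2 times) = 1 + 19 = 20
Lower bound = max(LB1, LB2) = max(21, 20) = 21

21


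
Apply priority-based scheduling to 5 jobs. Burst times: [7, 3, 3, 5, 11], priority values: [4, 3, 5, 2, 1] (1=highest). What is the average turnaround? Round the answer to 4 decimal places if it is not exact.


Sort by priority (ascending = highest first):
Order: [(1, 11), (2, 5), (3, 3), (4, 7), (5, 3)]
Completion times:
  Priority 1, burst=11, C=11
  Priority 2, burst=5, C=16
  Priority 3, burst=3, C=19
  Priority 4, burst=7, C=26
  Priority 5, burst=3, C=29
Average turnaround = 101/5 = 20.2

20.2


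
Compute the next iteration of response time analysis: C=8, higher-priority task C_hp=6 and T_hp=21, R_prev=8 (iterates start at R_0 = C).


R_next = C + ceil(R_prev / T_hp) * C_hp
ceil(8 / 21) = ceil(0.381) = 1
Interference = 1 * 6 = 6
R_next = 8 + 6 = 14

14


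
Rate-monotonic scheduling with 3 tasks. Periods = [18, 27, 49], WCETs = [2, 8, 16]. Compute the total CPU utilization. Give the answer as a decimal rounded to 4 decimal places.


Compute individual utilizations (exact fractions):
  Task 1: C/T = 2/18 = 1/9 (approx. 0.1111)
  Task 2: C/T = 8/27 (approx. 0.2963)
  Task 3: C/T = 16/49 (approx. 0.3265)
Total utilization U = 1/9 + 8/27 + 16/49 = 971/1323
Rounded to 4 decimal places: U = 0.7339
RM (Liu & Layland) bound for 3 tasks = 0.779763; compare with U = 971/1323 (approx. 0.733938)
U <= bound, so schedulable by RM sufficient condition.

0.7339


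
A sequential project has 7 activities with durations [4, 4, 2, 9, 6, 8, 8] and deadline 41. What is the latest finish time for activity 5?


LF(activity 5) = deadline - sum of successor durations
Successors: activities 6 through 7 with durations [8, 8]
Sum of successor durations = 16
LF = 41 - 16 = 25

25


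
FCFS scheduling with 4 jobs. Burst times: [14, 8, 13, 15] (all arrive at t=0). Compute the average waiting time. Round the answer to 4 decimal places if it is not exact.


FCFS order (as given): [14, 8, 13, 15]
Waiting times:
  Job 1: wait = 0
  Job 2: wait = 14
  Job 3: wait = 22
  Job 4: wait = 35
Sum of waiting times = 71
Average waiting time = 71/4 = 17.75

17.75


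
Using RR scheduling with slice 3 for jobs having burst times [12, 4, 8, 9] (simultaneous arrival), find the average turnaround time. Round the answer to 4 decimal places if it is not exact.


Time quantum = 3
Execution trace:
  J1 runs 3 units, time = 3
  J2 runs 3 units, time = 6
  J3 runs 3 units, time = 9
  J4 runs 3 units, time = 12
  J1 runs 3 units, time = 15
  J2 runs 1 units, time = 16
  J3 runs 3 units, time = 19
  J4 runs 3 units, time = 22
  J1 runs 3 units, time = 25
  J3 runs 2 units, time = 27
  J4 runs 3 units, time = 30
  J1 runs 3 units, time = 33
Finish times: [33, 16, 27, 30]
Average turnaround = 106/4 = 26.5

26.5


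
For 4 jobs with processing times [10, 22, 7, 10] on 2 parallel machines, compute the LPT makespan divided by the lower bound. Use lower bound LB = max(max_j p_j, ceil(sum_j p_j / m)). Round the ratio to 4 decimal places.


LPT order: [22, 10, 10, 7]
Machine loads after assignment: [22, 27]
LPT makespan = 27
Lower bound = max(max_job, ceil(total/2)) = max(22, 25) = 25
Ratio = 27 / 25 = 1.08

1.08


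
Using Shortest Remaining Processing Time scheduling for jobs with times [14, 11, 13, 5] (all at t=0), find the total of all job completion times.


Since all jobs arrive at t=0, SRPT equals SPT ordering.
SPT order: [5, 11, 13, 14]
Completion times:
  Job 1: p=5, C=5
  Job 2: p=11, C=16
  Job 3: p=13, C=29
  Job 4: p=14, C=43
Total completion time = 5 + 16 + 29 + 43 = 93

93


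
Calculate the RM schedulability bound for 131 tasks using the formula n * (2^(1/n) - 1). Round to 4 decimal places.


Compute 2^(1/131) = 1.0053052230
Subtract 1: 1.0053052230 - 1 = 0.0053052230
Multiply by n: 131 * 0.0053052230 = 0.6949842130
Round to 4 dp: 0.6950

0.6950


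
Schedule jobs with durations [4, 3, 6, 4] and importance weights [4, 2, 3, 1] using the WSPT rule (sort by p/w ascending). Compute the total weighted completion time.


Compute p/w ratios and sort ascending (WSPT): [(4, 4), (3, 2), (6, 3), (4, 1)]
Compute weighted completion times:
  Job (p=4,w=4): C=4, w*C=4*4=16
  Job (p=3,w=2): C=7, w*C=2*7=14
  Job (p=6,w=3): C=13, w*C=3*13=39
  Job (p=4,w=1): C=17, w*C=1*17=17
Total weighted completion time = 86

86


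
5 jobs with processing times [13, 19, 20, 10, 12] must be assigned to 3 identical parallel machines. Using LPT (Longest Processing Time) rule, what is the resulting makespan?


Sort jobs in decreasing order (LPT): [20, 19, 13, 12, 10]
Assign each job to the least loaded machine:
  Machine 1: jobs [20], load = 20
  Machine 2: jobs [19, 10], load = 29
  Machine 3: jobs [13, 12], load = 25
Makespan = max load = 29

29


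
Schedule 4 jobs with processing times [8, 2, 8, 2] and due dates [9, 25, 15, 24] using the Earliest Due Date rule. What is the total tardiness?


Sort by due date (EDD order): [(8, 9), (8, 15), (2, 24), (2, 25)]
Compute completion times and tardiness:
  Job 1: p=8, d=9, C=8, tardiness=max(0,8-9)=0
  Job 2: p=8, d=15, C=16, tardiness=max(0,16-15)=1
  Job 3: p=2, d=24, C=18, tardiness=max(0,18-24)=0
  Job 4: p=2, d=25, C=20, tardiness=max(0,20-25)=0
Total tardiness = 1

1


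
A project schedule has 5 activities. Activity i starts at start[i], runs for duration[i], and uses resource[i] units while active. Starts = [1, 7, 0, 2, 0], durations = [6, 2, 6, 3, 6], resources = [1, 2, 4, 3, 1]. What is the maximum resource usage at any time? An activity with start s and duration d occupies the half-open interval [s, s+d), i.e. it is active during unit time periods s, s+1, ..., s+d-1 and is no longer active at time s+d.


Each activity i is active on [start_i, start_i + duration_i).
Compute total resource usage per time slot:
  t=0: active resources = [4, 1], total = 5
  t=1: active resources = [1, 4, 1], total = 6
  t=2: active resources = [1, 4, 3, 1], total = 9
  t=3: active resources = [1, 4, 3, 1], total = 9
  t=4: active resources = [1, 4, 3, 1], total = 9
  t=5: active resources = [1, 4, 1], total = 6
  t=6: active resources = [1], total = 1
  t=7: active resources = [2], total = 2
  t=8: active resources = [2], total = 2
Peak resource demand = 9

9


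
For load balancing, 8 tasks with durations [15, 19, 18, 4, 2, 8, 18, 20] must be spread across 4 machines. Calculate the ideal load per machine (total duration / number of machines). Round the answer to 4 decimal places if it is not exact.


Total processing time = 15 + 19 + 18 + 4 + 2 + 8 + 18 + 20 = 104
Number of machines = 4
Ideal balanced load = 104 / 4 = 26.0

26.0


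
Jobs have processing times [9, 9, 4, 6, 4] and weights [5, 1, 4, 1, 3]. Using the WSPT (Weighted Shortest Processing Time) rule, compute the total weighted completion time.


Compute p/w ratios and sort ascending (WSPT): [(4, 4), (4, 3), (9, 5), (6, 1), (9, 1)]
Compute weighted completion times:
  Job (p=4,w=4): C=4, w*C=4*4=16
  Job (p=4,w=3): C=8, w*C=3*8=24
  Job (p=9,w=5): C=17, w*C=5*17=85
  Job (p=6,w=1): C=23, w*C=1*23=23
  Job (p=9,w=1): C=32, w*C=1*32=32
Total weighted completion time = 180

180


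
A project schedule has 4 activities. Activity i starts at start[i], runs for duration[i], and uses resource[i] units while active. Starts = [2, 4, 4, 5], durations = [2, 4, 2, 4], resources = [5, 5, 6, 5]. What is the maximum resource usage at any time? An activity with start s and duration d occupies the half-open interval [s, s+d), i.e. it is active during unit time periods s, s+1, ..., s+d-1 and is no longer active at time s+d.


Each activity i is active on [start_i, start_i + duration_i).
Compute total resource usage per time slot:
  t=0: active resources = [], total = 0
  t=1: active resources = [], total = 0
  t=2: active resources = [5], total = 5
  t=3: active resources = [5], total = 5
  t=4: active resources = [5, 6], total = 11
  t=5: active resources = [5, 6, 5], total = 16
  t=6: active resources = [5, 5], total = 10
  t=7: active resources = [5, 5], total = 10
  t=8: active resources = [5], total = 5
Peak resource demand = 16

16


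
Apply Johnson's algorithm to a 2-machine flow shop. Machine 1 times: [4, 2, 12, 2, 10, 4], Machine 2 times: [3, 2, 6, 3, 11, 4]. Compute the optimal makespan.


Apply Johnson's rule:
  Group 1 (a <= b): [(2, 2, 2), (4, 2, 3), (6, 4, 4), (5, 10, 11)]
  Group 2 (a > b): [(3, 12, 6), (1, 4, 3)]
Optimal job order: [2, 4, 6, 5, 3, 1]
Schedule:
  Job 2: M1 done at 2, M2 done at 4
  Job 4: M1 done at 4, M2 done at 7
  Job 6: M1 done at 8, M2 done at 12
  Job 5: M1 done at 18, M2 done at 29
  Job 3: M1 done at 30, M2 done at 36
  Job 1: M1 done at 34, M2 done at 39
Makespan = 39

39


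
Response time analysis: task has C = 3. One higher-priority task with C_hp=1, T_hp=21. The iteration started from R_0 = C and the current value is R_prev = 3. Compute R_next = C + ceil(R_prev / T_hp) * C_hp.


R_next = C + ceil(R_prev / T_hp) * C_hp
ceil(3 / 21) = ceil(0.1429) = 1
Interference = 1 * 1 = 1
R_next = 3 + 1 = 4

4


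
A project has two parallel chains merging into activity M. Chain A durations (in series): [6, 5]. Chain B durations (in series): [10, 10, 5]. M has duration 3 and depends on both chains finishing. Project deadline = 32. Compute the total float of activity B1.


Forward pass: ES(B1) = sum of predecessors on chain B = 0
EF = ES + duration = 0 + 10 = 10
Backward pass: LF(M) = deadline = 32; LS(M) = 32 - 3 = 29
LF(B1) = LS(M) - sum(successors on chain B) = 29 - 15 = 14
LS = LF - duration = 14 - 10 = 4
Total float = LS - ES = 4 - 0 = 4

4


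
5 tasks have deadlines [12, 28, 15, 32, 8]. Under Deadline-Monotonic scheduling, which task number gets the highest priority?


Sort tasks by relative deadline (ascending):
  Task 5: deadline = 8
  Task 1: deadline = 12
  Task 3: deadline = 15
  Task 2: deadline = 28
  Task 4: deadline = 32
Priority order (highest first): [5, 1, 3, 2, 4]
Highest priority task = 5

5


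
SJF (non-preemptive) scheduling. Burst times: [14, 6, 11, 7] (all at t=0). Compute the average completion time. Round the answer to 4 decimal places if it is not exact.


SJF order (ascending): [6, 7, 11, 14]
Completion times:
  Job 1: burst=6, C=6
  Job 2: burst=7, C=13
  Job 3: burst=11, C=24
  Job 4: burst=14, C=38
Average completion = 81/4 = 20.25

20.25


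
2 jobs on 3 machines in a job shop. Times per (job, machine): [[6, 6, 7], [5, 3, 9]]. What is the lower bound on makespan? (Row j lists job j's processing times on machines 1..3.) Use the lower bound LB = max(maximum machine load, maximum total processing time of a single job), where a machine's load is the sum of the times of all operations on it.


Machine loads:
  Machine 1: 6 + 5 = 11
  Machine 2: 6 + 3 = 9
  Machine 3: 7 + 9 = 16
Max machine load = 16
Job totals:
  Job 1: 19
  Job 2: 17
Max job total = 19
Lower bound = max(16, 19) = 19

19


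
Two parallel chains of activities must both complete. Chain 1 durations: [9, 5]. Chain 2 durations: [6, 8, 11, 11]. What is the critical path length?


Path A total = 9 + 5 = 14
Path B total = 6 + 8 + 11 + 11 = 36
Critical path = longest path = max(14, 36) = 36

36


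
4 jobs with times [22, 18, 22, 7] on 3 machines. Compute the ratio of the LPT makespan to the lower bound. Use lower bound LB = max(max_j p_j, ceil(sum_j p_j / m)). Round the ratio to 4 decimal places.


LPT order: [22, 22, 18, 7]
Machine loads after assignment: [22, 22, 25]
LPT makespan = 25
Lower bound = max(max_job, ceil(total/3)) = max(22, 23) = 23
Ratio = 25 / 23 = 1.087

1.087


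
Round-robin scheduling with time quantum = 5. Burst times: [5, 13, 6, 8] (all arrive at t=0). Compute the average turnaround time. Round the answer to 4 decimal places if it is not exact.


Time quantum = 5
Execution trace:
  J1 runs 5 units, time = 5
  J2 runs 5 units, time = 10
  J3 runs 5 units, time = 15
  J4 runs 5 units, time = 20
  J2 runs 5 units, time = 25
  J3 runs 1 units, time = 26
  J4 runs 3 units, time = 29
  J2 runs 3 units, time = 32
Finish times: [5, 32, 26, 29]
Average turnaround = 92/4 = 23.0

23.0


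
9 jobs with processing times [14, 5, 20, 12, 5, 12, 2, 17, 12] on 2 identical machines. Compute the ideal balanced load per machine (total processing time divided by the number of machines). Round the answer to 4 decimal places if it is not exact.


Total processing time = 14 + 5 + 20 + 12 + 5 + 12 + 2 + 17 + 12 = 99
Number of machines = 2
Ideal balanced load = 99 / 2 = 49.5

49.5


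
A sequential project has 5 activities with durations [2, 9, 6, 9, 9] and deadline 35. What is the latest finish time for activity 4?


LF(activity 4) = deadline - sum of successor durations
Successors: activities 5 through 5 with durations [9]
Sum of successor durations = 9
LF = 35 - 9 = 26

26


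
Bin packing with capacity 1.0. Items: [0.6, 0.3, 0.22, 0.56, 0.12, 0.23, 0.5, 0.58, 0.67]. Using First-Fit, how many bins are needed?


Place items sequentially using First-Fit:
  Item 0.6 -> new Bin 1
  Item 0.3 -> Bin 1 (now 0.9)
  Item 0.22 -> new Bin 2
  Item 0.56 -> Bin 2 (now 0.78)
  Item 0.12 -> Bin 2 (now 0.9)
  Item 0.23 -> new Bin 3
  Item 0.5 -> Bin 3 (now 0.73)
  Item 0.58 -> new Bin 4
  Item 0.67 -> new Bin 5
Total bins used = 5

5


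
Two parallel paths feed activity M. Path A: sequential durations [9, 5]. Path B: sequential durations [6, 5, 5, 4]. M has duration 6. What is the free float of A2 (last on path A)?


ES(A2) = sum of predecessors on chain A = 9
EF(A2) = ES + duration = 9 + 5 = 14
Successor of A2 is M. ES(M) = max(sum(A), sum(B)) = max(14, 20) = 20
Free float = ES(successor) - EF(current) = 20 - 14 = 6

6


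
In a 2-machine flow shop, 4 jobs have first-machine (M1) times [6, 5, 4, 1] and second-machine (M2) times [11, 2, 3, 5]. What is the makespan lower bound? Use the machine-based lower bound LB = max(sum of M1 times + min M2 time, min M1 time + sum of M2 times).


LB1 = sum(M1 times) + min(M2 times) = 16 + 2 = 18
LB2 = min(M1 times) + sum(M2 times) = 1 + 21 = 22
Lower bound = max(LB1, LB2) = max(18, 22) = 22

22


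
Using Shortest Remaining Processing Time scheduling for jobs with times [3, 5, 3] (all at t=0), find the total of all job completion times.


Since all jobs arrive at t=0, SRPT equals SPT ordering.
SPT order: [3, 3, 5]
Completion times:
  Job 1: p=3, C=3
  Job 2: p=3, C=6
  Job 3: p=5, C=11
Total completion time = 3 + 6 + 11 = 20

20


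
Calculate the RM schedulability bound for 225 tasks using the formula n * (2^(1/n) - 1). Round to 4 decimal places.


Compute 2^(1/225) = 1.0030854042
Subtract 1: 1.0030854042 - 1 = 0.0030854042
Multiply by n: 225 * 0.0030854042 = 0.6942159450
Round to 4 dp: 0.6942

0.6942


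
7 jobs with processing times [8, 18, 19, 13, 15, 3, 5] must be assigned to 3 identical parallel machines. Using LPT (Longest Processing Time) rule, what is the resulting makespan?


Sort jobs in decreasing order (LPT): [19, 18, 15, 13, 8, 5, 3]
Assign each job to the least loaded machine:
  Machine 1: jobs [19, 5, 3], load = 27
  Machine 2: jobs [18, 8], load = 26
  Machine 3: jobs [15, 13], load = 28
Makespan = max load = 28

28


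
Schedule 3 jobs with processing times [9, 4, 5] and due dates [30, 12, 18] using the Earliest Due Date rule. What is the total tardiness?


Sort by due date (EDD order): [(4, 12), (5, 18), (9, 30)]
Compute completion times and tardiness:
  Job 1: p=4, d=12, C=4, tardiness=max(0,4-12)=0
  Job 2: p=5, d=18, C=9, tardiness=max(0,9-18)=0
  Job 3: p=9, d=30, C=18, tardiness=max(0,18-30)=0
Total tardiness = 0

0


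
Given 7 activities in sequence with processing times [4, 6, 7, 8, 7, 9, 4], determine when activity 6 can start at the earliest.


Activity 6 starts after activities 1 through 5 complete.
Predecessor durations: [4, 6, 7, 8, 7]
ES = 4 + 6 + 7 + 8 + 7 = 32

32


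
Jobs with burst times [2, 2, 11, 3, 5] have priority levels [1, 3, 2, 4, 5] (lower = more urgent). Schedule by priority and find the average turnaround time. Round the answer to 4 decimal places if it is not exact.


Sort by priority (ascending = highest first):
Order: [(1, 2), (2, 11), (3, 2), (4, 3), (5, 5)]
Completion times:
  Priority 1, burst=2, C=2
  Priority 2, burst=11, C=13
  Priority 3, burst=2, C=15
  Priority 4, burst=3, C=18
  Priority 5, burst=5, C=23
Average turnaround = 71/5 = 14.2

14.2


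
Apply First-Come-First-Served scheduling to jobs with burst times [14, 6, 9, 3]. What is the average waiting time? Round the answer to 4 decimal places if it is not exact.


FCFS order (as given): [14, 6, 9, 3]
Waiting times:
  Job 1: wait = 0
  Job 2: wait = 14
  Job 3: wait = 20
  Job 4: wait = 29
Sum of waiting times = 63
Average waiting time = 63/4 = 15.75

15.75


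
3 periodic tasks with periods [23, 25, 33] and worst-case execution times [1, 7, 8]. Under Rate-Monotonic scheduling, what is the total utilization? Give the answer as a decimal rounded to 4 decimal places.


Compute individual utilizations (exact fractions):
  Task 1: C/T = 1/23 (approx. 0.0435)
  Task 2: C/T = 7/25 (approx. 0.28)
  Task 3: C/T = 8/33 (approx. 0.2424)
Total utilization U = 1/23 + 7/25 + 8/33 = 10738/18975
Rounded to 4 decimal places: U = 0.5659
RM (Liu & Layland) bound for 3 tasks = 0.779763; compare with U = 10738/18975 (approx. 0.565903)
U <= bound, so schedulable by RM sufficient condition.

0.5659


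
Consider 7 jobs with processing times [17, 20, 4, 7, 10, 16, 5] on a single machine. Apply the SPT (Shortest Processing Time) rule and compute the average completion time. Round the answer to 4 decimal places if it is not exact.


Sort jobs by processing time (SPT order): [4, 5, 7, 10, 16, 17, 20]
Compute completion times sequentially:
  Job 1: processing = 4, completes at 4
  Job 2: processing = 5, completes at 9
  Job 3: processing = 7, completes at 16
  Job 4: processing = 10, completes at 26
  Job 5: processing = 16, completes at 42
  Job 6: processing = 17, completes at 59
  Job 7: processing = 20, completes at 79
Sum of completion times = 235
Average completion time = 235/7 = 33.5714

33.5714


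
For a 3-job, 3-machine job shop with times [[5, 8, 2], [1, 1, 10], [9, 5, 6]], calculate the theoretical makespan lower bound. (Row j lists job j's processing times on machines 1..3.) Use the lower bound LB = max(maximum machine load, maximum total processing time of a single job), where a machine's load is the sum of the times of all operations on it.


Machine loads:
  Machine 1: 5 + 1 + 9 = 15
  Machine 2: 8 + 1 + 5 = 14
  Machine 3: 2 + 10 + 6 = 18
Max machine load = 18
Job totals:
  Job 1: 15
  Job 2: 12
  Job 3: 20
Max job total = 20
Lower bound = max(18, 20) = 20

20


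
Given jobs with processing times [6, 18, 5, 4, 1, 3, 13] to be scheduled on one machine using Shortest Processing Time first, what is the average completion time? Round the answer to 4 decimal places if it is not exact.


Sort jobs by processing time (SPT order): [1, 3, 4, 5, 6, 13, 18]
Compute completion times sequentially:
  Job 1: processing = 1, completes at 1
  Job 2: processing = 3, completes at 4
  Job 3: processing = 4, completes at 8
  Job 4: processing = 5, completes at 13
  Job 5: processing = 6, completes at 19
  Job 6: processing = 13, completes at 32
  Job 7: processing = 18, completes at 50
Sum of completion times = 127
Average completion time = 127/7 = 18.1429

18.1429


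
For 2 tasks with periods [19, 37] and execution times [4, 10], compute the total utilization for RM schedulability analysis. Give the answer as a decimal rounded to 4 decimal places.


Compute individual utilizations (exact fractions):
  Task 1: C/T = 4/19 (approx. 0.2105)
  Task 2: C/T = 10/37 (approx. 0.2703)
Total utilization U = 4/19 + 10/37 = 338/703
Rounded to 4 decimal places: U = 0.4808
RM (Liu & Layland) bound for 2 tasks = 0.828427; compare with U = 338/703 (approx. 0.480797)
U <= bound, so schedulable by RM sufficient condition.

0.4808


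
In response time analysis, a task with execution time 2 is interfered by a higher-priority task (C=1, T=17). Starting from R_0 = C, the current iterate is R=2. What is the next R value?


R_next = C + ceil(R_prev / T_hp) * C_hp
ceil(2 / 17) = ceil(0.1176) = 1
Interference = 1 * 1 = 1
R_next = 2 + 1 = 3

3


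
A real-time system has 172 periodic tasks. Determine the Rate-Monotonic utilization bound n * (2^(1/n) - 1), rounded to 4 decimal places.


Compute 2^(1/172) = 1.0040380565
Subtract 1: 1.0040380565 - 1 = 0.0040380565
Multiply by n: 172 * 0.0040380565 = 0.6945457180
Round to 4 dp: 0.6945

0.6945


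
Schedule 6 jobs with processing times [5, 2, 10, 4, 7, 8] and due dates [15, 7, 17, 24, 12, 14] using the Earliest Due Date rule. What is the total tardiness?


Sort by due date (EDD order): [(2, 7), (7, 12), (8, 14), (5, 15), (10, 17), (4, 24)]
Compute completion times and tardiness:
  Job 1: p=2, d=7, C=2, tardiness=max(0,2-7)=0
  Job 2: p=7, d=12, C=9, tardiness=max(0,9-12)=0
  Job 3: p=8, d=14, C=17, tardiness=max(0,17-14)=3
  Job 4: p=5, d=15, C=22, tardiness=max(0,22-15)=7
  Job 5: p=10, d=17, C=32, tardiness=max(0,32-17)=15
  Job 6: p=4, d=24, C=36, tardiness=max(0,36-24)=12
Total tardiness = 37

37


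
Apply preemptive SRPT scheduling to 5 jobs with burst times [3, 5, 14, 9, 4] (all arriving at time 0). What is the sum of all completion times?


Since all jobs arrive at t=0, SRPT equals SPT ordering.
SPT order: [3, 4, 5, 9, 14]
Completion times:
  Job 1: p=3, C=3
  Job 2: p=4, C=7
  Job 3: p=5, C=12
  Job 4: p=9, C=21
  Job 5: p=14, C=35
Total completion time = 3 + 7 + 12 + 21 + 35 = 78

78


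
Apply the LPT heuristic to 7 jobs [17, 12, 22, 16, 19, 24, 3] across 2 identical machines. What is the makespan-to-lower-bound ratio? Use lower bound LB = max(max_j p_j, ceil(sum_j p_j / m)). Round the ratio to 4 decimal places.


LPT order: [24, 22, 19, 17, 16, 12, 3]
Machine loads after assignment: [57, 56]
LPT makespan = 57
Lower bound = max(max_job, ceil(total/2)) = max(24, 57) = 57
Ratio = 57 / 57 = 1.0

1.0


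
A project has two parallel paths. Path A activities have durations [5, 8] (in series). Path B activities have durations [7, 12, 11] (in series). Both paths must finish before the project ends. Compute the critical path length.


Path A total = 5 + 8 = 13
Path B total = 7 + 12 + 11 = 30
Critical path = longest path = max(13, 30) = 30

30


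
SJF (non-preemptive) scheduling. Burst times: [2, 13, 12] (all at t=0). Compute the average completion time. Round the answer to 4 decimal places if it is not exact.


SJF order (ascending): [2, 12, 13]
Completion times:
  Job 1: burst=2, C=2
  Job 2: burst=12, C=14
  Job 3: burst=13, C=27
Average completion = 43/3 = 14.3333

14.3333


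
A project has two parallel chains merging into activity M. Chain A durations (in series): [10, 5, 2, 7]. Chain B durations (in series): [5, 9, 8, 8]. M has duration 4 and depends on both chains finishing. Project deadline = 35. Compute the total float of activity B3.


Forward pass: ES(B3) = sum of predecessors on chain B = 14
EF = ES + duration = 14 + 8 = 22
Backward pass: LF(M) = deadline = 35; LS(M) = 35 - 4 = 31
LF(B3) = LS(M) - sum(successors on chain B) = 31 - 8 = 23
LS = LF - duration = 23 - 8 = 15
Total float = LS - ES = 15 - 14 = 1

1


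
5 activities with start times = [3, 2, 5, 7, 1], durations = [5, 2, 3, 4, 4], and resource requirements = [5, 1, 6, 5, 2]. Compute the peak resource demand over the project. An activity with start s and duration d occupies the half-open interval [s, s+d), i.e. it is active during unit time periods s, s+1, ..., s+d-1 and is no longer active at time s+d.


Each activity i is active on [start_i, start_i + duration_i).
Compute total resource usage per time slot:
  t=0: active resources = [], total = 0
  t=1: active resources = [2], total = 2
  t=2: active resources = [1, 2], total = 3
  t=3: active resources = [5, 1, 2], total = 8
  t=4: active resources = [5, 2], total = 7
  t=5: active resources = [5, 6], total = 11
  t=6: active resources = [5, 6], total = 11
  t=7: active resources = [5, 6, 5], total = 16
  t=8: active resources = [5], total = 5
  t=9: active resources = [5], total = 5
  t=10: active resources = [5], total = 5
Peak resource demand = 16

16


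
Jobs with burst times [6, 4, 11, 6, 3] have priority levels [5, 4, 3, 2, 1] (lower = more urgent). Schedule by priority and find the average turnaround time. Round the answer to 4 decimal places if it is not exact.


Sort by priority (ascending = highest first):
Order: [(1, 3), (2, 6), (3, 11), (4, 4), (5, 6)]
Completion times:
  Priority 1, burst=3, C=3
  Priority 2, burst=6, C=9
  Priority 3, burst=11, C=20
  Priority 4, burst=4, C=24
  Priority 5, burst=6, C=30
Average turnaround = 86/5 = 17.2

17.2


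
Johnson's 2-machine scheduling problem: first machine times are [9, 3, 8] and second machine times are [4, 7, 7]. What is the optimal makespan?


Apply Johnson's rule:
  Group 1 (a <= b): [(2, 3, 7)]
  Group 2 (a > b): [(3, 8, 7), (1, 9, 4)]
Optimal job order: [2, 3, 1]
Schedule:
  Job 2: M1 done at 3, M2 done at 10
  Job 3: M1 done at 11, M2 done at 18
  Job 1: M1 done at 20, M2 done at 24
Makespan = 24

24


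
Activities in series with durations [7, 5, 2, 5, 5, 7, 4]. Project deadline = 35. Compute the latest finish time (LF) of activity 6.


LF(activity 6) = deadline - sum of successor durations
Successors: activities 7 through 7 with durations [4]
Sum of successor durations = 4
LF = 35 - 4 = 31

31


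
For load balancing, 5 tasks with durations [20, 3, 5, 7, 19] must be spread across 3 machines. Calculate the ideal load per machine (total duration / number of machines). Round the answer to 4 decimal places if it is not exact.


Total processing time = 20 + 3 + 5 + 7 + 19 = 54
Number of machines = 3
Ideal balanced load = 54 / 3 = 18.0

18.0


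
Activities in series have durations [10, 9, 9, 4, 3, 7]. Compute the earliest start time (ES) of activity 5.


Activity 5 starts after activities 1 through 4 complete.
Predecessor durations: [10, 9, 9, 4]
ES = 10 + 9 + 9 + 4 = 32

32


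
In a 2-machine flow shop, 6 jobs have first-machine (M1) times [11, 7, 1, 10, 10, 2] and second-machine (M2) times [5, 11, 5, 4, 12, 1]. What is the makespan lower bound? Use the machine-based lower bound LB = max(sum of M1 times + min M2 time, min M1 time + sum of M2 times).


LB1 = sum(M1 times) + min(M2 times) = 41 + 1 = 42
LB2 = min(M1 times) + sum(M2 times) = 1 + 38 = 39
Lower bound = max(LB1, LB2) = max(42, 39) = 42

42


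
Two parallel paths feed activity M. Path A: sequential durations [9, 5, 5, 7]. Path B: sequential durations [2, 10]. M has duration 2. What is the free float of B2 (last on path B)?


ES(B2) = sum of predecessors on chain B = 2
EF(B2) = ES + duration = 2 + 10 = 12
Successor of B2 is M. ES(M) = max(sum(A), sum(B)) = max(26, 12) = 26
Free float = ES(successor) - EF(current) = 26 - 12 = 14

14


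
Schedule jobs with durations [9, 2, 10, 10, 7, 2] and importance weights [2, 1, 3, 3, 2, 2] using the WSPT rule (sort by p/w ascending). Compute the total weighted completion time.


Compute p/w ratios and sort ascending (WSPT): [(2, 2), (2, 1), (10, 3), (10, 3), (7, 2), (9, 2)]
Compute weighted completion times:
  Job (p=2,w=2): C=2, w*C=2*2=4
  Job (p=2,w=1): C=4, w*C=1*4=4
  Job (p=10,w=3): C=14, w*C=3*14=42
  Job (p=10,w=3): C=24, w*C=3*24=72
  Job (p=7,w=2): C=31, w*C=2*31=62
  Job (p=9,w=2): C=40, w*C=2*40=80
Total weighted completion time = 264

264


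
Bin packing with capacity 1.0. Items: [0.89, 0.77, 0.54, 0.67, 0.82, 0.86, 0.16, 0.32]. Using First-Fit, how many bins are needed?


Place items sequentially using First-Fit:
  Item 0.89 -> new Bin 1
  Item 0.77 -> new Bin 2
  Item 0.54 -> new Bin 3
  Item 0.67 -> new Bin 4
  Item 0.82 -> new Bin 5
  Item 0.86 -> new Bin 6
  Item 0.16 -> Bin 2 (now 0.93)
  Item 0.32 -> Bin 3 (now 0.86)
Total bins used = 6

6


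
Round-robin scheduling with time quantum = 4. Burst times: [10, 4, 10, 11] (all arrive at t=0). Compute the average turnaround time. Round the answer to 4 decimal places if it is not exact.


Time quantum = 4
Execution trace:
  J1 runs 4 units, time = 4
  J2 runs 4 units, time = 8
  J3 runs 4 units, time = 12
  J4 runs 4 units, time = 16
  J1 runs 4 units, time = 20
  J3 runs 4 units, time = 24
  J4 runs 4 units, time = 28
  J1 runs 2 units, time = 30
  J3 runs 2 units, time = 32
  J4 runs 3 units, time = 35
Finish times: [30, 8, 32, 35]
Average turnaround = 105/4 = 26.25

26.25


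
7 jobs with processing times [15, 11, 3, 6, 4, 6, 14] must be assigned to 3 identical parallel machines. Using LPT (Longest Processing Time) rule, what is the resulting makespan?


Sort jobs in decreasing order (LPT): [15, 14, 11, 6, 6, 4, 3]
Assign each job to the least loaded machine:
  Machine 1: jobs [15, 4], load = 19
  Machine 2: jobs [14, 6], load = 20
  Machine 3: jobs [11, 6, 3], load = 20
Makespan = max load = 20

20


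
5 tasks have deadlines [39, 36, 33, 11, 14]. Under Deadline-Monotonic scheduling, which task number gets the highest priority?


Sort tasks by relative deadline (ascending):
  Task 4: deadline = 11
  Task 5: deadline = 14
  Task 3: deadline = 33
  Task 2: deadline = 36
  Task 1: deadline = 39
Priority order (highest first): [4, 5, 3, 2, 1]
Highest priority task = 4

4


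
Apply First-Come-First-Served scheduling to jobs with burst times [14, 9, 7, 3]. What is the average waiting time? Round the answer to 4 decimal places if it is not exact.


FCFS order (as given): [14, 9, 7, 3]
Waiting times:
  Job 1: wait = 0
  Job 2: wait = 14
  Job 3: wait = 23
  Job 4: wait = 30
Sum of waiting times = 67
Average waiting time = 67/4 = 16.75

16.75
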